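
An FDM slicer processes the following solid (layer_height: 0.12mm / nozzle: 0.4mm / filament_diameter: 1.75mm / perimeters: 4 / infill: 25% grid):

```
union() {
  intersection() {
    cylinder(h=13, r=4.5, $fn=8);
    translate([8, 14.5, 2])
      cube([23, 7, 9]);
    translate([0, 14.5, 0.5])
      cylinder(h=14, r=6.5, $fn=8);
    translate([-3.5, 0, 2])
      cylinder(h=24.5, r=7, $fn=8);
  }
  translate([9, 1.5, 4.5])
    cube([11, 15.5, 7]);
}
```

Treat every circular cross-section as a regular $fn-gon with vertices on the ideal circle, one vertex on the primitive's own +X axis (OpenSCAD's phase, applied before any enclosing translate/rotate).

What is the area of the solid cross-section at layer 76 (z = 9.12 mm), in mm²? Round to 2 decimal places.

170.50 mm²

At z = 9.12 mm: the cylinder: section is a regular 8-gon, circumradius r=4.5 (area = (8/2)·4.500²·sin(360°/8) = 57.28 mm²); the cube at (8, 14.5) is present — its section is the full 23×7 rectangle (area 161.00 mm²); the cylinder at (0, 14.5): section is a regular 8-gon, circumradius r=6.5 (area = (8/2)·6.500²·sin(360°/8) = 119.50 mm²); the cylinder at (-3.5, 0): section is a regular 8-gon, circumradius r=7 (area = (8/2)·7.000²·sin(360°/8) = 138.59 mm²); Taking the intersection: the 23×7 cube at (8, 14.5) does not overlap the r=4.5 cylinder (empty); the r=6.5 cylinder at (0, 14.5) does not overlap the running intersection (empty); the r=7 cylinder at (-3.5, 0) does not overlap the running intersection (empty) — nothing remains; the cube at (9, 1.5) is present — its section is the full 11×15.5 rectangle (area 170.50 mm²); Merging all regions: only the 11×15.5 cube at (9, 1.5) is present, so the union is just that shape — area = 170.50 mm². Overall, the cross-section is a single solid region. Net area = 170.50 mm².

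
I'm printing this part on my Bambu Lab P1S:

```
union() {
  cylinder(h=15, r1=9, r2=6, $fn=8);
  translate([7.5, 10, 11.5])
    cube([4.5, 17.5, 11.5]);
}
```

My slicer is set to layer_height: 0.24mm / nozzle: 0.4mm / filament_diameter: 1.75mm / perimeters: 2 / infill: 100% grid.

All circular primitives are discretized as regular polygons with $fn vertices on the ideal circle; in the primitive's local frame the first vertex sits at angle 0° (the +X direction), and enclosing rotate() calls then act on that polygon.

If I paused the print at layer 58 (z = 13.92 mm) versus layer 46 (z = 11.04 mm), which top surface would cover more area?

Layer 58 (z = 13.92): the cone contributes a regular 8-gon of circumradius 6.216 (interpolated between r1=9 and r2=6 at t=0.928) (area = (8/2)·6.216²·sin(360°/8) = 109.29 mm²); the cube at (7.5, 10) (footprint 4.5×17.5) is included at this height (area 78.75 mm²); Taking the union: the 2 present regions are separate (no shared area or edge), so areas and boundary lengths simply add and each stays a separate island — area = 188.04 mm². So its area = 188.04 mm². Layer 46 (z = 11.04): the cone contributes a regular 8-gon of circumradius 6.792 (interpolated between r1=9 and r2=6 at t=0.736) (area = (8/2)·6.792²·sin(360°/8) = 130.48 mm²); the cube at (7.5, 10) is absent (z outside [11.5, 23]); Combining (union): only the cone is present, so the union is just that shape — area = 130.48 mm². So its area = 130.48 mm². Layer 58 is larger (188.04 vs 130.48 mm²).

layer 58 (z = 13.92 mm)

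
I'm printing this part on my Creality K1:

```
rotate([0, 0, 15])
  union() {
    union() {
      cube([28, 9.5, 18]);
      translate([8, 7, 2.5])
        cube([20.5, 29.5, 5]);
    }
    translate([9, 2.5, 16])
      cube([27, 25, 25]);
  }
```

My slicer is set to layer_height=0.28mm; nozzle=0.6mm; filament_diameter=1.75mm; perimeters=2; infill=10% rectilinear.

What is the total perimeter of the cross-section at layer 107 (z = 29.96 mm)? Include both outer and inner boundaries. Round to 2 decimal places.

At z = 29.96 mm: the cube does not reach this height (z outside [0, 18]); the cube at (8, 7) is not intersected at this z (z outside [2.5, 7.5]); Combining (union): nothing is present at this height; the cube at (9, 2.5) (footprint 27×25) is included at this height (perimeter 104.00 mm); Taking the union: only the 27×25 cube at (9, 2.5) is present, so the union is just that shape — boundary = 104.00 mm; (rotated 15° about Z; rotation is an isometry so areas/perimeters/island counts are preserved). Overall, the cross-section is a single solid region. Total boundary length (outer) = 104.00 mm.

104.00 mm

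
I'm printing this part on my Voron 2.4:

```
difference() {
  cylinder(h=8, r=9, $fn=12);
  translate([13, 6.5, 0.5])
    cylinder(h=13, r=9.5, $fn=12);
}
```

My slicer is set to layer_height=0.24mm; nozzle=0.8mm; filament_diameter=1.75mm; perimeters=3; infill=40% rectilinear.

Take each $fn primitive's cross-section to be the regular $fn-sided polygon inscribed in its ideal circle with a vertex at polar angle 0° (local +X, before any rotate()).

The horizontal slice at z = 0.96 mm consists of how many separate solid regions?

1

At z = 0.96 mm: the cylinder: section is a regular 12-gon, circumradius r=9; the cylinder at (13, 6.5): section is a regular 12-gon, circumradius r=9.5; After the difference (first − rest): starting from the r=9 cylinder, the r=9.5 cylinder at (13, 6.5) partially overlaps it — only the 26.20 mm² overlap (of its 270.75 mm²) is removed, clipping the outline — 1 connected region. The result has 1 disconnected region.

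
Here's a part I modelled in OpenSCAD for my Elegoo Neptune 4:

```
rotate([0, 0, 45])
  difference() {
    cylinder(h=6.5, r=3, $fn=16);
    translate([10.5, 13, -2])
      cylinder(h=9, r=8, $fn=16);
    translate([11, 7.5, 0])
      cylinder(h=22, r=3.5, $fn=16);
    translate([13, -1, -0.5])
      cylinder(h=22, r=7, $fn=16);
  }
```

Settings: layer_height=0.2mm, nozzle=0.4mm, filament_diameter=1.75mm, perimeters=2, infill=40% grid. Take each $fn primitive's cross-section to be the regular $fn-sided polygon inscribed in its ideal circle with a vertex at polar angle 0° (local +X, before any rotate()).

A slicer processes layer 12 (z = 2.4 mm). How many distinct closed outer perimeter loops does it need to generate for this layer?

At z = 2.4 mm: the cylinder: section is a regular 16-gon, circumradius r=3; the cylinder at (10.5, 13): section is a regular 16-gon, circumradius r=8; the r=3.5 cylinder at (11, 7.5) contributes a regular 16-gon of circumradius 3.5; the cylinder at (13, -1): section is a regular 16-gon, circumradius r=7; Subtracting the remaining from the first: starting from the r=3 cylinder, the r=8 cylinder at (10.5, 13) misses the remaining region (no effect); the r=3.5 cylinder at (11, 7.5) misses the remaining region (no effect); the r=7 cylinder at (13, -1) misses the remaining region (no effect) — 1 connected region; (rotated 45° about Z; rotation is an isometry so areas/perimeters/island counts are preserved). The result has 1 disconnected region.

1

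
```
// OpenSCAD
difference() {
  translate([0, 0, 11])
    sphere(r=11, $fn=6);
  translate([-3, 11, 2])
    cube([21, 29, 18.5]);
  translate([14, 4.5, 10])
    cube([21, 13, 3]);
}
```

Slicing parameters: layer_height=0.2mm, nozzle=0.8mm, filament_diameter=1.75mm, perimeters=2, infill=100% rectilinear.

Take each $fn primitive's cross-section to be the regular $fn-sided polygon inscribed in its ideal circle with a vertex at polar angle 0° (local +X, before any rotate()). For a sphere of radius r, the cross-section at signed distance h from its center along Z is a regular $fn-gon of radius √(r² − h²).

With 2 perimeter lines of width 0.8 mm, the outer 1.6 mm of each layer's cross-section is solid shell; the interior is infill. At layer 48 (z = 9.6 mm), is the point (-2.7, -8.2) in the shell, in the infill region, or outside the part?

At z = 9.6 mm: the sphere: section is a regular 6-gon, circumradius = √(r²−h²) = √(11²−1.4²) = 10.911; the cube at (-3, 11) is present — its section is the full 21×29 rectangle; the cube at (14, 4.5) is not intersected at this z (z outside [10, 13]); Taking the first minus the rest: starting from the r=11 sphere, the 21×29 cube at (-3, 11) misses the remaining region (no effect) — 1 connected region. Overall, the cross-section is a single solid region. The nearest boundary edge runs (5.46, -9.45)→(-5.46, -9.45); distance from the point to it = 1.25 mm. The point is inside the cross-section, 1.25 mm from the nearest boundary — within the 1.6 mm shell band (2 × 0.8).

shell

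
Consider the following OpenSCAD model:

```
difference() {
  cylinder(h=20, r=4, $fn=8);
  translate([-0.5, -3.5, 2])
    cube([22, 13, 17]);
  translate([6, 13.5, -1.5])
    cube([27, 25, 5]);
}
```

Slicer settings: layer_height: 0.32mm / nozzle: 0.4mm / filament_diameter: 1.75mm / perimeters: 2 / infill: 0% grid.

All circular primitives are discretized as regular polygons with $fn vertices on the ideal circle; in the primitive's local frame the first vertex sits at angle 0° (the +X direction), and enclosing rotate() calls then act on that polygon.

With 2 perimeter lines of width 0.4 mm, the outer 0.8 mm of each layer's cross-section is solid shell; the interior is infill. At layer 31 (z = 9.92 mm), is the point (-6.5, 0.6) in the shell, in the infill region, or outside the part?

outside

At z = 9.92 mm: the r=4 cylinder contributes a regular 8-gon of circumradius 4; the 22×13 cube at (-0.5, -3.5) contributes its full rectangle; the cube at (6, 13.5) is not intersected at this z (z outside [-1.5, 3.5]); After the difference (first − rest): starting from the r=4 cylinder, the 22×13 cube at (-0.5, -3.5) partially overlaps it — only the 26.02 mm² overlap (of its 286.00 mm²) is removed, clipping the outline — 1 connected region. Overall, the cross-section is a single solid region. The nearest boundary edge runs (-2.83, -2.83)→(-4.00, 0.00); distance from the point to it = 2.57 mm. The point is not inside any of the regions above, so it lies outside the cross-section (2.57 mm from the nearest boundary).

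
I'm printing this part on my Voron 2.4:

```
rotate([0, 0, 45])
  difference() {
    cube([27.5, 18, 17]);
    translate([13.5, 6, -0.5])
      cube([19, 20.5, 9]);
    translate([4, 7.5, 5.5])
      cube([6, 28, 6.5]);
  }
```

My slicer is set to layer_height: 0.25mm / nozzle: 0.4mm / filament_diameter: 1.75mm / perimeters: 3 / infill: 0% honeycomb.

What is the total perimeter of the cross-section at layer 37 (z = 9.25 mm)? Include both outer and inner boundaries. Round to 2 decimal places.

112.00 mm

At z = 9.25 mm: the cube (footprint 27.5×18) is included at this height (perimeter 91.00 mm); the cube at (13.5, 6) is not intersected at this z (z outside [-0.5, 8.5]); the cube at (4, 7.5) is present — its section is the full 6×28 rectangle (perimeter 68.00 mm); Subtracting the remaining from the first: starting from the 27.5×18 cube, the 6×28 cube at (4, 7.5) partially overlaps it — only the 63.00 mm² overlap (of its 168.00 mm²) is removed, clipping the outline — boundary = 112.00 mm; (whole slice rotated 45° about Z — lengths, areas and connectivity unchanged). Overall, the cross-section is a single solid region. Total boundary length (outer) = 112.00 mm.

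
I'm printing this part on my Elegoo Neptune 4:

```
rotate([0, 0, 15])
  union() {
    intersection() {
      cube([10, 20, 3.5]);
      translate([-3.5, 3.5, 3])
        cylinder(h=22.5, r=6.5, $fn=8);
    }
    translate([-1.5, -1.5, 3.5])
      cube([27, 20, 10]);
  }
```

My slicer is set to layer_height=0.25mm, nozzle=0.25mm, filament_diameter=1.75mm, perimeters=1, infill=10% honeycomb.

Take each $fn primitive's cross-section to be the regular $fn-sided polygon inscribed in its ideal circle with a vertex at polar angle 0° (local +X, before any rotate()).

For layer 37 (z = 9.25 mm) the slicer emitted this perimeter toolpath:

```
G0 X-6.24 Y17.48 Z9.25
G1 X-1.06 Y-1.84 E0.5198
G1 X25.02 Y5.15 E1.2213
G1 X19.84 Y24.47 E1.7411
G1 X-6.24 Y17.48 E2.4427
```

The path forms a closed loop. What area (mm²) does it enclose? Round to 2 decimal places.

Apply the shoelace formula to the sequence of (X, Y) vertices; enclosed area = 540.07 mm².

540.07 mm²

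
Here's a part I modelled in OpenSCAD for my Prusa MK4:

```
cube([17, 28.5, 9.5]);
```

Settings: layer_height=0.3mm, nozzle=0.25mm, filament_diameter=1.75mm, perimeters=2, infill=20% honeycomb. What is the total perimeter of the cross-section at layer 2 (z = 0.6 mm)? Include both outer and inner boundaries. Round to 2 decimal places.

91.00 mm

At z = 0.6 mm: the cube (footprint 17×28.5) is included at this height (perimeter 91.00 mm). Overall, the cross-section is a single solid region. Total boundary length (outer) = 91.00 mm.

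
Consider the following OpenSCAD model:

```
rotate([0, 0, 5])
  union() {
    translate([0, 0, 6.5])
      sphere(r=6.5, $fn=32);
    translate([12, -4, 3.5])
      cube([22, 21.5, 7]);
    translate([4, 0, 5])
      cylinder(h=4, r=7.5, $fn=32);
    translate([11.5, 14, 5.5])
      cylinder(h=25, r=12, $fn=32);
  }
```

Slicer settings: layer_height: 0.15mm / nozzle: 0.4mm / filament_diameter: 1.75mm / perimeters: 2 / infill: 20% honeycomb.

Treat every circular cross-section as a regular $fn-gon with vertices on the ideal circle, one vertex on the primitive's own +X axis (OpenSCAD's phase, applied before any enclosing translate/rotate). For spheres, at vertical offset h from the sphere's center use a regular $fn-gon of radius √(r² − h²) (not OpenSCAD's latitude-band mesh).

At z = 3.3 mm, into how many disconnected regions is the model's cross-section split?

1

At z = 3.3 mm: the sphere: section is a regular 32-gon, circumradius = √(r²−h²) = √(6.5²−3.2²) = 5.658; the cube at (12, -4) is absent (z outside [3.5, 10.5]); the cylinder at (4, 0) does not reach this height (z outside [5, 9]); the cylinder at (11.5, 14) is absent (z outside [5.5, 30.5]); Merging all regions: only the r=6.5 sphere is present, so the union is just that shape — 1 connected region; (rotated 5° about Z; rotation is an isometry so areas/perimeters/island counts are preserved). The result has 1 disconnected region.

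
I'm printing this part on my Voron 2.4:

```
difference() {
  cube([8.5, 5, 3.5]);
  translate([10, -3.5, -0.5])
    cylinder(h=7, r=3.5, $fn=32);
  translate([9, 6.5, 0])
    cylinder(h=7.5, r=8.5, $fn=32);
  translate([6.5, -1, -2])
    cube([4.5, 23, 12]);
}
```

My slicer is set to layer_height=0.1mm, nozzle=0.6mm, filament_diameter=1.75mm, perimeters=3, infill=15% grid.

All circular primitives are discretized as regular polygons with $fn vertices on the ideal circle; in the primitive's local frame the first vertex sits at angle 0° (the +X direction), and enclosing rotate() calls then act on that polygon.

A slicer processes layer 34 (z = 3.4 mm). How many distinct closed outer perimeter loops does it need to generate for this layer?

1

At z = 3.4 mm: the 8.5×5 cube contributes its full rectangle; the cylinder at (10, -3.5): section is a regular 32-gon, circumradius r=3.5; the r=8.5 cylinder at (9, 6.5) gives a regular 32-gon of circumradius 8.5 (constant along its height); the cube at (6.5, -1) (footprint 4.5×23) is included at this height; Taking the first minus the rest: starting from the 8.5×5 cube, the r=3.5 cylinder at (10, -3.5) misses the remaining region (no effect); the r=8.5 cylinder at (9, 6.5) partially overlaps it — only the 33.91 mm² overlap (of its 225.52 mm²) is removed, clipping the outline; the 4.5×23 cube at (6.5, -1) misses the remaining region (no effect) — 1 connected region. The result has 1 disconnected region.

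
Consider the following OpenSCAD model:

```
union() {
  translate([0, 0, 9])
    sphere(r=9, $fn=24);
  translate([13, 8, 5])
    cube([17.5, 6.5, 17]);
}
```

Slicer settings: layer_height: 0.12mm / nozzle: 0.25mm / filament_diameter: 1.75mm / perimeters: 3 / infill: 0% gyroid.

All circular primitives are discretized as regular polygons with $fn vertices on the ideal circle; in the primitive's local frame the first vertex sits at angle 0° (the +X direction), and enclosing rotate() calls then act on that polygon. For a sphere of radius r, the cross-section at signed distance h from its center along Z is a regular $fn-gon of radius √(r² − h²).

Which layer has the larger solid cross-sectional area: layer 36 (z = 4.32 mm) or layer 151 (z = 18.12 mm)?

Layer 36 (z = 4.32): the sphere: section is a regular 24-gon, circumradius = √(r²−h²) = √(9²−4.68²) = 7.687 (area = (24/2)·7.687²·sin(360°/24) = 183.55 mm²); the cube at (13, 8) is absent (z outside [5, 22]); Taking the union: only the r=9 sphere is present, so the union is just that shape — area = 183.55 mm². So its area = 183.55 mm². Layer 151 (z = 18.12): the sphere does not reach this height (|z−center|=9.120 > r=9); the cube at (13, 8) (footprint 17.5×6.5) is included at this height (area 113.75 mm²); Combining (union): only the 17.5×6.5 cube at (13, 8) is present, so the union is just that shape — area = 113.75 mm². So its area = 113.75 mm². Layer 36 is larger (183.55 vs 113.75 mm²).

layer 36 (z = 4.32 mm)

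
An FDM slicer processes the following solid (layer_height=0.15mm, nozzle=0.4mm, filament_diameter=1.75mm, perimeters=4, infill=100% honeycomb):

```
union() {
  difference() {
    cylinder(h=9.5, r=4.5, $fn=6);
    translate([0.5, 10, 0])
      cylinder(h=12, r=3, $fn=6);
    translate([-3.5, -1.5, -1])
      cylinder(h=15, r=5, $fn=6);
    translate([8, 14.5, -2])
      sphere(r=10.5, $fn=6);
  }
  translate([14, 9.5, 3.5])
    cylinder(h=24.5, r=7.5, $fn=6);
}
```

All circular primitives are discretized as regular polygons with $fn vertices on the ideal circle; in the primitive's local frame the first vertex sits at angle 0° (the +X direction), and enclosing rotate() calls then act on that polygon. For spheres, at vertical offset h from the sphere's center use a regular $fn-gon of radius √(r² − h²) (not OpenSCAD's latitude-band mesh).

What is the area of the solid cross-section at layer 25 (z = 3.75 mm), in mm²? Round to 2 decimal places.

172.16 mm²

At z = 3.75 mm: the r=4.5 cylinder gives a regular 6-gon of circumradius 4.5 (constant along its height) (area = (6/2)·4.500²·sin(360°/6) = 52.61 mm²); the r=3 cylinder at (0.5, 10) contributes a regular 6-gon of circumradius 3 (area = (6/2)·3.000²·sin(360°/6) = 23.38 mm²); the r=5 cylinder at (-3.5, -1.5) gives a regular 6-gon of circumradius 5 (constant along its height) (area = (6/2)·5.000²·sin(360°/6) = 64.95 mm²); the sphere at (8, 14.5): section is a regular 6-gon, circumradius = √(r²−h²) = √(10.5²−5.75²) = 8.786 (area = (6/2)·8.786²·sin(360°/6) = 200.54 mm²); After the difference (first − rest): starting from the r=4.5 cylinder (52.61 mm²), the r=3 cylinder at (0.5, 10) misses the remaining region (no effect); the r=5 cylinder at (-3.5, -1.5) partially overlaps it — only the 26.60 mm² overlap (of its 64.95 mm²) is removed, clipping the outline; the r=10.5 sphere at (8, 14.5) misses the remaining region (no effect) — area = 26.02 mm²; the r=7.5 cylinder at (14, 9.5) contributes a regular 6-gon of circumradius 7.5 (area = (6/2)·7.500²·sin(360°/6) = 146.14 mm²); Merging all regions: the 2 present regions are separate (no shared area or edge), so areas and boundary lengths simply add and each stays a separate island — area = 172.16 mm². Overall, the cross-section has 2 separate islands. Net area = 172.16 mm².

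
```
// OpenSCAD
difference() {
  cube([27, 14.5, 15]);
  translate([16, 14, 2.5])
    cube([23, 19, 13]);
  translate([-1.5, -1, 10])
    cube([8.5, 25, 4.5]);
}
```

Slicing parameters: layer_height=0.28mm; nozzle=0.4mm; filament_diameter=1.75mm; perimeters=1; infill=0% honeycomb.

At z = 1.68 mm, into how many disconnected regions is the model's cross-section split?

At z = 1.68 mm: the 27×14.5 cube contributes its full rectangle; the cube at (16, 14) is not intersected at this z (z outside [2.5, 15.5]); the cube at (-1.5, -1) does not reach this height (z outside [10, 14.5]); Subtracting the remaining from the first: none of the subtracted shapes is present at this height, so the 27×14.5 cube is unchanged — 1 connected region. The result has 1 disconnected region.

1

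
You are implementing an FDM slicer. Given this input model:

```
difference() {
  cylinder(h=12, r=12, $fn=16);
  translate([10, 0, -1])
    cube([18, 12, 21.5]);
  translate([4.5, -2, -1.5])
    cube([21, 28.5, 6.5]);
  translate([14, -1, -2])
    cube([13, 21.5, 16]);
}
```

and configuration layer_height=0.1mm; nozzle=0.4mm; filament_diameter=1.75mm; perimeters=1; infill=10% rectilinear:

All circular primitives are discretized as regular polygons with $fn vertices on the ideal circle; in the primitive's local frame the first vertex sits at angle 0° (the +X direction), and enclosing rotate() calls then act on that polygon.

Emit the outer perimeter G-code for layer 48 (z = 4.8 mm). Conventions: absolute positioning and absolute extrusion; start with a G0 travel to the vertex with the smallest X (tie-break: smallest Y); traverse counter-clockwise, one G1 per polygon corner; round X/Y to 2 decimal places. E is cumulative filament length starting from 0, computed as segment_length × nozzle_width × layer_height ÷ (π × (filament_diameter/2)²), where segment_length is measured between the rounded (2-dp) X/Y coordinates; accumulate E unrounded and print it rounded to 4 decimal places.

G0 X-12.00 Y0.00 Z4.80
G1 X-11.09 Y-4.59 E0.0778
G1 X-8.49 Y-8.49 E0.1558
G1 X-4.59 Y-11.09 E0.2337
G1 X0.00 Y-12.00 E0.3115
G1 X4.59 Y-11.09 E0.3894
G1 X8.49 Y-8.49 E0.4673
G1 X11.09 Y-4.59 E0.5452
G1 X11.60 Y-2.00 E0.5891
G1 X4.50 Y-2.00 E0.7072
G1 X4.50 Y11.10 E0.9251
G1 X0.00 Y12.00 E1.0014
G1 X-4.59 Y11.09 E1.0792
G1 X-8.49 Y8.49 E1.1572
G1 X-11.09 Y4.59 E1.2351
G1 X-12.00 Y0.00 E1.3129

At z = 4.8 mm: the r=12 cylinder contributes a regular 16-gon of circumradius 12; the cube at (10, 0) (footprint 18×12) is included at this height; the cube at (4.5, -2) is present — its section is the full 21×28.5 rectangle; the cube at (14, -1) (footprint 13×21.5) is included at this height; Subtracting the remaining from the first: starting from the r=12 cylinder, the 18×12 cube at (10, 0) partially overlaps it — only the 7.97 mm² overlap (of its 216.00 mm²) is removed, clipping the outline; the 21×28.5 cube at (4.5, -2) partially overlaps it — only the 64.86 mm² overlap (of its 598.50 mm²) is removed, clipping the outline; the 13×21.5 cube at (14, -1) misses the remaining region (no effect) — 1 connected region. The outline is a single polygon with 15 vertices. Extrusion per mm of travel: 0.4 × 0.1 / (π × 0.875²) = 0.016630. Accumulating E over each segment gives final E = 1.3129.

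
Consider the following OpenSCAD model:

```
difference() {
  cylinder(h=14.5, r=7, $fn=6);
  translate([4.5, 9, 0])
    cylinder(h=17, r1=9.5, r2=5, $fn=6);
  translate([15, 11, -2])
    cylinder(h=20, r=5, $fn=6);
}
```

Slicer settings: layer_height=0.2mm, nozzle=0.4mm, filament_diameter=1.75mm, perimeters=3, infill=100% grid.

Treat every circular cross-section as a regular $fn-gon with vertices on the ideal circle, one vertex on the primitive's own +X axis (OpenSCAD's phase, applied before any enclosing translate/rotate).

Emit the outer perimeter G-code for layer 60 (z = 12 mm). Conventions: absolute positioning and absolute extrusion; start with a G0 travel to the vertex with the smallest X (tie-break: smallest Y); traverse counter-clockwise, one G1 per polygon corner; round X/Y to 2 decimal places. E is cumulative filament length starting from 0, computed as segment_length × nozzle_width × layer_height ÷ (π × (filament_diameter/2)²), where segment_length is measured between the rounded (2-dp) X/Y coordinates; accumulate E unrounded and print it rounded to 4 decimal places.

At z = 12 mm: the r=7 cylinder gives a regular 6-gon of circumradius 7 (constant along its height); the cone at (4.5, 9) contributes a regular 6-gon of circumradius 6.324 (interpolated between r1=9.5 and r2=5 at t=0.706); the cylinder at (15, 11): section is a regular 6-gon, circumradius r=5; Taking the first minus the rest: starting from the r=7 cylinder, the cone at (4.5, 9) partially overlaps it — only the 9.21 mm² overlap (of its 103.89 mm²) is removed, clipping the outline; the r=5 cylinder at (15, 11) misses the remaining region (no effect) — 1 connected region. The outline is a single polygon with 8 vertices. Extrusion per mm of travel: 0.4 × 0.2 / (π × 0.875²) = 0.033260. Accumulating E over each segment gives final E = 1.3967.

G0 X-7.00 Y0.00 Z12.00
G1 X-3.50 Y-6.06 E0.2328
G1 X3.50 Y-6.06 E0.4656
G1 X7.00 Y0.00 E0.6983
G1 X4.97 Y3.52 E0.8335
G1 X1.34 Y3.52 E0.9542
G1 X-0.13 Y6.06 E1.0518
G1 X-3.50 Y6.06 E1.1639
G1 X-7.00 Y0.00 E1.3967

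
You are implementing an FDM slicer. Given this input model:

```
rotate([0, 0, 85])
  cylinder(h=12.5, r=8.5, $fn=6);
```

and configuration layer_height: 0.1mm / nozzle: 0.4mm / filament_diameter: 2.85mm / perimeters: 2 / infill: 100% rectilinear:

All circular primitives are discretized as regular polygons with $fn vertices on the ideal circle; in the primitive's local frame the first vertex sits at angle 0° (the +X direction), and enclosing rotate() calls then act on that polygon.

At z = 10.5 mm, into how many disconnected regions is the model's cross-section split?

1

At z = 10.5 mm: the cylinder: section is a regular 6-gon, circumradius r=8.5; (rotated 85° about Z; rotation is an isometry so areas/perimeters/island counts are preserved). The result has 1 disconnected region.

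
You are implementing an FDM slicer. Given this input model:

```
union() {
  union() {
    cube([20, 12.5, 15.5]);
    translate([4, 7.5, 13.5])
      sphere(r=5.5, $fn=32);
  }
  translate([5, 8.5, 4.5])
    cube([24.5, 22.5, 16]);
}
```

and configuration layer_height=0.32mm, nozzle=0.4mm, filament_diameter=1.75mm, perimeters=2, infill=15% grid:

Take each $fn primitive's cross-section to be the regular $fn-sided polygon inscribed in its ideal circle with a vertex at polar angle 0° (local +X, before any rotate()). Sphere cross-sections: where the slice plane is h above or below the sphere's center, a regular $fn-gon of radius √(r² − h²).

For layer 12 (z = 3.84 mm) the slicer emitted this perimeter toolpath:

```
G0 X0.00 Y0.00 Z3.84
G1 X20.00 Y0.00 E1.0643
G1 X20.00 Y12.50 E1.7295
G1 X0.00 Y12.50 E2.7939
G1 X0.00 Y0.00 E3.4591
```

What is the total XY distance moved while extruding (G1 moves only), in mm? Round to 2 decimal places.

Sum the Euclidean lengths of each G1 segment: total = 65.00 mm.

65.00 mm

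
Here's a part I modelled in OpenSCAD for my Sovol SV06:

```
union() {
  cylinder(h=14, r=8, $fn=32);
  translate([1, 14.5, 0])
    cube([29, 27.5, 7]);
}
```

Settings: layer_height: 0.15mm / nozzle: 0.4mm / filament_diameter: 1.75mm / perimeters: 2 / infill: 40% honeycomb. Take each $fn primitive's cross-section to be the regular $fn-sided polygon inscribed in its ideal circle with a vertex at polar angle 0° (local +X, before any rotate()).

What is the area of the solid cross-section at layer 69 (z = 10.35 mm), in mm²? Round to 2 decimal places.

199.77 mm²

At z = 10.35 mm: the r=8 cylinder gives a regular 32-gon of circumradius 8 (constant along its height) (area = (32/2)·8.000²·sin(360°/32) = 199.77 mm²); the cube at (1, 14.5) is absent (z outside [0, 7]); Combining (union): only the r=8 cylinder is present, so the union is just that shape — area = 199.77 mm². Overall, the cross-section is a single solid region. Net area = 199.77 mm².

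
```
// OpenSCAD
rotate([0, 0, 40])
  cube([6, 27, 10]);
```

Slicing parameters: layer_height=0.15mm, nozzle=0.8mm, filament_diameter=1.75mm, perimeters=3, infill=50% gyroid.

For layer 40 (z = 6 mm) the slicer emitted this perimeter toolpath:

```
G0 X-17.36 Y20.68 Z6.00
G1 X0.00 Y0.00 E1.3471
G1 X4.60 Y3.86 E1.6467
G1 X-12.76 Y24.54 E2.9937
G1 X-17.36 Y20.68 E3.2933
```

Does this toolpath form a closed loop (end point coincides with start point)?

yes

Start point (G0): (-17.36, 20.68). End point (last G1): the path returns to the start — closed.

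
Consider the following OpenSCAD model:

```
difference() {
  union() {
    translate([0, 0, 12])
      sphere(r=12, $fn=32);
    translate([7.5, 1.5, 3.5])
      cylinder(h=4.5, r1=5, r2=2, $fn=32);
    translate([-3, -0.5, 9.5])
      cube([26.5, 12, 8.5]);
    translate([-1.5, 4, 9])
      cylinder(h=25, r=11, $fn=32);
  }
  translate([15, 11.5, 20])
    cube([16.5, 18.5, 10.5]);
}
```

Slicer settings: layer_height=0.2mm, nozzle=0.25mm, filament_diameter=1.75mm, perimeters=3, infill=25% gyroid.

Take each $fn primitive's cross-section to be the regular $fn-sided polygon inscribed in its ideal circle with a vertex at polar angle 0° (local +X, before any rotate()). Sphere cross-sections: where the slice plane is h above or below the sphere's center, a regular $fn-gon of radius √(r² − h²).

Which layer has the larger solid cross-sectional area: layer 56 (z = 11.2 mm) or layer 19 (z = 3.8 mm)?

layer 56 (z = 11.2 mm)

Layer 56 (z = 11.2): the r=12 sphere slices to a regular 32-gon of circumradius 11.973 (√(r²−h²) with h=0.8 from center) (area = (32/2)·11.973²·sin(360°/32) = 447.49 mm²); the cone at (7.5, 1.5) does not reach this height (z outside [3.5, 8]); the cube at (-3, -0.5) (footprint 26.5×12) is included at this height (area 318.00 mm²); the r=11 cylinder at (-1.5, 4) gives a regular 32-gon of circumradius 11 (constant along its height) (area = (32/2)·11.000²·sin(360°/32) = 377.69 mm²); Combining (union): the regions partially overlap — summed areas 1143.19 mm² minus the doubly-counted overlap 469.65 mm² gives 673.54 mm² — area = 673.54 mm²; the cube at (15, 11.5) is absent (z outside [20, 30.5]); After the difference (first − rest): none of the subtracted shapes is present at this height, so that combined region is unchanged — area = 673.54 mm². So its area = 673.54 mm². Layer 19 (z = 3.8): the r=12 sphere slices to a regular 32-gon of circumradius 8.761 (√(r²−h²) with h=8.2 from center) (area = (32/2)·8.761²·sin(360°/32) = 239.60 mm²); the cone at (7.5, 1.5): at t=0.067 of its height the radius interpolates to r₁+(r₂−r₁)t = 4.800, giving a regular 32-gon of that circumradius (area = (32/2)·4.800²·sin(360°/32) = 71.92 mm²); the cube at (-3, -0.5) is not intersected at this z (z outside [9.5, 18]); the cylinder at (-1.5, 4) does not reach this height (z outside [9, 34]); Taking the union: the regions partially overlap — summed areas 311.52 mm² minus the doubly-counted overlap 41.94 mm² gives 269.58 mm² — area = 269.58 mm²; the cube at (15, 11.5) does not reach this height (z outside [20, 30.5]); After the difference (first − rest): none of the subtracted shapes is present at this height, so the result so far is unchanged — area = 269.58 mm². So its area = 269.58 mm². Layer 56 is larger (673.54 vs 269.58 mm²).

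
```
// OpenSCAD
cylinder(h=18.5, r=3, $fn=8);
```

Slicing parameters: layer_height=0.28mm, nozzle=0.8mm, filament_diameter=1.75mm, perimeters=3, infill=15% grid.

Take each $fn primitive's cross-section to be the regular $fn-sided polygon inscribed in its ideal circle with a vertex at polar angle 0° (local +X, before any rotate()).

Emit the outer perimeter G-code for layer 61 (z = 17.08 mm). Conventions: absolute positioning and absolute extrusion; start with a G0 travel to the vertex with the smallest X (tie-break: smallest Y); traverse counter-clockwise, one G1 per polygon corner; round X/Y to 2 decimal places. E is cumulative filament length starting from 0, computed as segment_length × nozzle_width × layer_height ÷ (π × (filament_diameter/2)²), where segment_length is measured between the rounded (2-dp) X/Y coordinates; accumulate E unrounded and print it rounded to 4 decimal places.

At z = 17.08 mm: the r=3 cylinder contributes a regular 8-gon of circumradius 3. The outline is a single polygon with 8 vertices. Extrusion per mm of travel: 0.8 × 0.28 / (π × 0.875²) = 0.093128. Accumulating E over each segment gives final E = 1.7101.

G0 X-3.00 Y0.00 Z17.08
G1 X-2.12 Y-2.12 E0.2138
G1 X0.00 Y-3.00 E0.4275
G1 X2.12 Y-2.12 E0.6413
G1 X3.00 Y0.00 E0.8551
G1 X2.12 Y2.12 E1.0688
G1 X0.00 Y3.00 E1.2826
G1 X-2.12 Y2.12 E1.4964
G1 X-3.00 Y0.00 E1.7101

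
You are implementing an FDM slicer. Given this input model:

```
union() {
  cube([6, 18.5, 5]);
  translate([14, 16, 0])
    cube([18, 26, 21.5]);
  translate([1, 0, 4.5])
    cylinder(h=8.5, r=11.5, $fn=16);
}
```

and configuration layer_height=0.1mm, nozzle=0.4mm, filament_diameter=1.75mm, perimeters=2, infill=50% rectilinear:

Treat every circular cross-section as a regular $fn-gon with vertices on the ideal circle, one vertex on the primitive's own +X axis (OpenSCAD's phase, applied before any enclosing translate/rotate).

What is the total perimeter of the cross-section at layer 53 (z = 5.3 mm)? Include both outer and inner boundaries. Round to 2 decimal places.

159.79 mm

At z = 5.3 mm: the cube is absent (z outside [0, 5]); the cube at (14, 16) (footprint 18×26) is included at this height (perimeter 88.00 mm); the cylinder at (1, 0): section is a regular 16-gon, circumradius r=11.5 (perimeter = 2·16·11.500·sin(180°/16) = 71.79 mm); Taking the union: the 2 present regions are separate (no shared area or edge), so areas and boundary lengths simply add and each stays a separate island — boundary = 159.79 mm. Overall, the cross-section has 2 separate islands. Total boundary length (outer) = 159.79 mm.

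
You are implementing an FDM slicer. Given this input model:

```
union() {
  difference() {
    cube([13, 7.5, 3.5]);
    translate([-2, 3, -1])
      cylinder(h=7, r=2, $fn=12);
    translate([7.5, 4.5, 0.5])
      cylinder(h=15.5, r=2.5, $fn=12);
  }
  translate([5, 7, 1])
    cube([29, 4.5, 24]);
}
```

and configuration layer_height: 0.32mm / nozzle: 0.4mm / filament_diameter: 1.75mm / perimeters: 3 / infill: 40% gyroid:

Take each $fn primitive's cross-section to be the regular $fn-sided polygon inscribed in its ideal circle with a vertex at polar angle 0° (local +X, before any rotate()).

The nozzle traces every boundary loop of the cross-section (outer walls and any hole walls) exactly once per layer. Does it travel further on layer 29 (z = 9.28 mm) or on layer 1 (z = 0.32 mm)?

layer 29 (z = 9.28 mm)

Layer 29 (z = 9.28): the cube is absent (z outside [0, 3.5]); the cylinder at (-2, 3) is not intersected at this z (z outside [-1, 6]); the r=2.5 cylinder at (7.5, 4.5) contributes a regular 12-gon of circumradius 2.5 (perimeter = 2·12·2.500·sin(180°/12) = 15.53 mm); After the difference (first − rest): the first operand is absent here, so nothing remains; the cube at (5, 7) is present — its section is the full 29×4.5 rectangle (perimeter 67.00 mm); Taking the union: only the 29×4.5 cube at (5, 7) is present, so the union is just that shape — boundary = 67.00 mm. So its perimeter = 67.00 mm. Layer 1 (z = 0.32): the cube (footprint 13×7.5) is included at this height (perimeter 41.00 mm); the cylinder at (-2, 3): section is a regular 12-gon, circumradius r=2 (perimeter = 2·12·2.000·sin(180°/12) = 12.42 mm); the cylinder at (7.5, 4.5) does not reach this height (z outside [0.5, 16]); Subtracting the remaining from the first: starting from the 13×7.5 cube, the r=2 cylinder at (-2, 3) misses the remaining region (no effect) — boundary = 41.00 mm; the cube at (5, 7) is not intersected at this z (z outside [1, 25]); Merging all regions: only the result so far is present, so the union is just that shape — boundary = 41.00 mm. So its perimeter = 41.00 mm. Layer 29 is larger (67.00 vs 41.00 mm).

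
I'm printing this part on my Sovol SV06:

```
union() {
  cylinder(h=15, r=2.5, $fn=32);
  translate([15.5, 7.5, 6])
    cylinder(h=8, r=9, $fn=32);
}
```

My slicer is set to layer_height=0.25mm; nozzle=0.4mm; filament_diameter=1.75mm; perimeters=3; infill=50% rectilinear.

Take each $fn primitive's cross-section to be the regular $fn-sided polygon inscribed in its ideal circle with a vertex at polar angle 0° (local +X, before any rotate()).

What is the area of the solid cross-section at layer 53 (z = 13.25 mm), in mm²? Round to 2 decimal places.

At z = 13.25 mm: the r=2.5 cylinder gives a regular 32-gon of circumradius 2.5 (constant along its height) (area = (32/2)·2.500²·sin(360°/32) = 19.51 mm²); the r=9 cylinder at (15.5, 7.5) gives a regular 32-gon of circumradius 9 (constant along its height) (area = (32/2)·9.000²·sin(360°/32) = 252.84 mm²); Merging all regions: the 2 present regions are separate (no shared area or edge), so areas and boundary lengths simply add and each stays a separate island — area = 272.35 mm². Overall, the cross-section has 2 separate islands. Net area = 272.35 mm².

272.35 mm²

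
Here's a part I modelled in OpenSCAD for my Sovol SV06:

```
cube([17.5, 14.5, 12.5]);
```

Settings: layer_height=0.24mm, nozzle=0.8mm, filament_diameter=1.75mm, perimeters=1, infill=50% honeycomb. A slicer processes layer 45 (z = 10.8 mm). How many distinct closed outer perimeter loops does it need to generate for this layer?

At z = 10.8 mm: the cube is present — its section is the full 17.5×14.5 rectangle. The result has 1 disconnected region.

1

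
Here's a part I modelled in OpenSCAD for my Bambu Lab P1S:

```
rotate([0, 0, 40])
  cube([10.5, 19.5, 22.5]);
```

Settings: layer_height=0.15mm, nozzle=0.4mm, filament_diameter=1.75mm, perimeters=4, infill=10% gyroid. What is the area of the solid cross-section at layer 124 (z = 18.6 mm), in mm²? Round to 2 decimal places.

At z = 18.6 mm: the cube is present — its section is the full 10.5×19.5 rectangle (area 204.75 mm²); (rotated 40° about Z; rotation is an isometry so areas/perimeters/island counts are preserved). Overall, the cross-section is a single solid region. Net area = 204.75 mm².

204.75 mm²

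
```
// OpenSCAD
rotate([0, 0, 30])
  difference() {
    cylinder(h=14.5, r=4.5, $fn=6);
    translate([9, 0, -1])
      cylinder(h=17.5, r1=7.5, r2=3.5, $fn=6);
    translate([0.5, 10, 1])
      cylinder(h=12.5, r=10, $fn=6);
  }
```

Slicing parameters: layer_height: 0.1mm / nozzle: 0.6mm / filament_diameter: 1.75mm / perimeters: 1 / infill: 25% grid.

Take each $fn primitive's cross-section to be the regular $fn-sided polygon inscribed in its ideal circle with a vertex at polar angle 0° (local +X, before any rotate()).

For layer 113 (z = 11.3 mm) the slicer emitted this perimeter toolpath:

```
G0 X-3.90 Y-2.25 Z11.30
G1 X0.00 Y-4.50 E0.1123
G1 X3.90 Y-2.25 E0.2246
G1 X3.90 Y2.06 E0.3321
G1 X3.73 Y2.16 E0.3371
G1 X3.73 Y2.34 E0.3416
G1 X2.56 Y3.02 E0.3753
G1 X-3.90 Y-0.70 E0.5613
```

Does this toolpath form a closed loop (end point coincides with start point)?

no

Start point (G0): (-3.90, -2.25). End point (last G1): the path does not return to the start — open.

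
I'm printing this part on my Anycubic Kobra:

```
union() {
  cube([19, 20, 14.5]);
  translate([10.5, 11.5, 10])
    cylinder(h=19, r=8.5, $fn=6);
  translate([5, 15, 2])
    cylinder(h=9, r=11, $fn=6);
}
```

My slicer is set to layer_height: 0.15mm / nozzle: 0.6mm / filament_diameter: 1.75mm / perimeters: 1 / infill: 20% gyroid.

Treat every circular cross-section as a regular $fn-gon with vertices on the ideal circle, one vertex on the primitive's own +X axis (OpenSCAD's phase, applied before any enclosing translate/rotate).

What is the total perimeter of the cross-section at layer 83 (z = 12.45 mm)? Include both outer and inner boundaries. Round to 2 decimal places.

At z = 12.45 mm: the cube is present — its section is the full 19×20 rectangle (perimeter 78.00 mm); the r=8.5 cylinder at (10.5, 11.5) gives a regular 6-gon of circumradius 8.5 (constant along its height) (perimeter = 2·6·8.500·sin(180°/6) = 51.00 mm); the cylinder at (5, 15) is absent (z outside [2, 11]); Taking the union: the r=8.5 cylinder at (10.5, 11.5) lies entirely inside the 19×20 cube, so the union is just the 19×20 cube — boundary = 78.00 mm. Overall, the cross-section is a single solid region. Total boundary length (outer) = 78.00 mm.

78.00 mm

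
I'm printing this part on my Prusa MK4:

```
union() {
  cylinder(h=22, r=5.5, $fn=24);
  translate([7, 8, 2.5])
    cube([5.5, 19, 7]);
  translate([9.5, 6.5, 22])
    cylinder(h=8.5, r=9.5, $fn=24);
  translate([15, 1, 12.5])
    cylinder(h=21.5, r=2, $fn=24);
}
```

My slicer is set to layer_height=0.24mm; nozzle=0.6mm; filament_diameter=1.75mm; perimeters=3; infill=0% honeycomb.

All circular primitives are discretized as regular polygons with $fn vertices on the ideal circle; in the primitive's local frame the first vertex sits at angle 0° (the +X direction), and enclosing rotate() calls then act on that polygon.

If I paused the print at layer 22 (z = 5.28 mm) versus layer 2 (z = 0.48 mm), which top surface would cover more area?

Layer 22 (z = 5.28): the r=5.5 cylinder gives a regular 24-gon of circumradius 5.5 (constant along its height) (area = (24/2)·5.500²·sin(360°/24) = 93.95 mm²); the 5.5×19 cube at (7, 8) contributes its full rectangle (area 104.50 mm²); the cylinder at (9.5, 6.5) is absent (z outside [22, 30.5]); the cylinder at (15, 1) is absent (z outside [12.5, 34]); Combining (union): the 2 present regions are separate (no shared area or edge), so areas and boundary lengths simply add and each stays a separate island — area = 198.45 mm². So its area = 198.45 mm². Layer 2 (z = 0.48): the r=5.5 cylinder contributes a regular 24-gon of circumradius 5.5 (area = (24/2)·5.500²·sin(360°/24) = 93.95 mm²); the cube at (7, 8) is not intersected at this z (z outside [2.5, 9.5]); the cylinder at (9.5, 6.5) is absent (z outside [22, 30.5]); the cylinder at (15, 1) does not reach this height (z outside [12.5, 34]); Combining (union): only the r=5.5 cylinder is present, so the union is just that shape — area = 93.95 mm². So its area = 93.95 mm². Layer 22 is larger (198.45 vs 93.95 mm²).

layer 22 (z = 5.28 mm)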